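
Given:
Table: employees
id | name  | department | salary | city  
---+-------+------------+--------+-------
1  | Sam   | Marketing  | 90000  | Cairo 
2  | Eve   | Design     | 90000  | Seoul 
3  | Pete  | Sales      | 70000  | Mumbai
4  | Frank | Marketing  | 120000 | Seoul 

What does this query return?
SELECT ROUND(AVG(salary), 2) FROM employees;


SUM(salary) = 370000
COUNT = 4
ROUND(AVG, 2) = ROUND(370000 / 4, 2) = 92500.0

92500.0


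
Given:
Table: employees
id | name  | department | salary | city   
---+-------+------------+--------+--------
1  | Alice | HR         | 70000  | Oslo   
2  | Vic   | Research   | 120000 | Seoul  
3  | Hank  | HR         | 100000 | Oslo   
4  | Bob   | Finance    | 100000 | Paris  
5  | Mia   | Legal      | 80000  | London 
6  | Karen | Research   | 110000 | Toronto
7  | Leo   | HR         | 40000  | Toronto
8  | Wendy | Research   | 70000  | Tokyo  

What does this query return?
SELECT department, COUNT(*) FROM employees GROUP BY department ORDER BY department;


Assigning each row to its department group:
  Alice -> HR
  Vic -> Research
  Hank -> HR
  Bob -> Finance
  Mia -> Legal
  Karen -> Research
  Leo -> HR
  Wendy -> Research


4 groups:
Finance, 1
HR, 3
Legal, 1
Research, 3


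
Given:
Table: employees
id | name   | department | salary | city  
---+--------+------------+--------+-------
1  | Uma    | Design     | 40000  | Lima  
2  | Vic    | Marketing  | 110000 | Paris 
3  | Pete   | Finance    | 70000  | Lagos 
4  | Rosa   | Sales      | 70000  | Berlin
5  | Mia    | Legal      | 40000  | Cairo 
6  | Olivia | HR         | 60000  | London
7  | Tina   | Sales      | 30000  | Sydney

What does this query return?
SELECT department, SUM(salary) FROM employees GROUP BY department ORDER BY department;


Summing salary within each department:
  Design: 40000 = 40000
  Finance: 70000 = 70000
  HR: 60000 = 60000
  Legal: 40000 = 40000
  Marketing: 110000 = 110000
  Sales: 70000 + 30000 = 100000


6 groups:
Design, 40000
Finance, 70000
HR, 60000
Legal, 40000
Marketing, 110000
Sales, 100000


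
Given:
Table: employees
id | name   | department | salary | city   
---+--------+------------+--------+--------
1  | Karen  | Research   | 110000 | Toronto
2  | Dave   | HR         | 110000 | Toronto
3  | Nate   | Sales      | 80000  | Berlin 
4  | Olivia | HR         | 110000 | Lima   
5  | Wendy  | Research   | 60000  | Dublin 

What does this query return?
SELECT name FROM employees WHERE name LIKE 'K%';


LIKE 'K%' matches names starting with 'K'
Matching: 1

1 rows:
Karen


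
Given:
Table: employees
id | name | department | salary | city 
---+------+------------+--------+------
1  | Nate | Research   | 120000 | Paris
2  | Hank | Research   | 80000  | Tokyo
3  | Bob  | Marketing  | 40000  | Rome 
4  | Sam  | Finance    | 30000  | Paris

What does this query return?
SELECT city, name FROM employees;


Projecting columns: city, name

4 rows:
Paris, Nate
Tokyo, Hank
Rome, Bob
Paris, Sam


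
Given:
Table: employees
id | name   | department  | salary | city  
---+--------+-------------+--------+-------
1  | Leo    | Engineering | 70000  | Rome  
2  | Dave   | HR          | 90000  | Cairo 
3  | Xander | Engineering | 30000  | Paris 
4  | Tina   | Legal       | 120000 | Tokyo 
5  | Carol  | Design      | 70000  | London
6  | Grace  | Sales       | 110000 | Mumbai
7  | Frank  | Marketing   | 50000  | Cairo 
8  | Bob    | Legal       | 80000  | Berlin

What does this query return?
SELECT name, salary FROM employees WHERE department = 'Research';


Filtering: department = 'Research'
Matching rows: 0

Empty result set (0 rows)


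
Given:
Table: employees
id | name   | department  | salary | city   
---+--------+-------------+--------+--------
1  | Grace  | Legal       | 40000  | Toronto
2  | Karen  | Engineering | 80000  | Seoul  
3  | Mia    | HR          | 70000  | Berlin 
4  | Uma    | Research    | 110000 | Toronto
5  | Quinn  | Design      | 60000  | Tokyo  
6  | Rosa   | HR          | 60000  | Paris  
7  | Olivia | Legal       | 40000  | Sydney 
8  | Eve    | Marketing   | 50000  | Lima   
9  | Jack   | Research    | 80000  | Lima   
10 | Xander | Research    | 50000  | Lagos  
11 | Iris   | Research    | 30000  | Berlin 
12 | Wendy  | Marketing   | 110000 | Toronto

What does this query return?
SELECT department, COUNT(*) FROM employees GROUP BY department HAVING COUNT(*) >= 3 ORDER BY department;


Groups with count >= 3:
  Research: 4 -> PASS
  Design: 1 -> filtered out
  Engineering: 1 -> filtered out
  HR: 2 -> filtered out
  Legal: 2 -> filtered out
  Marketing: 2 -> filtered out


1 groups:
Research, 4


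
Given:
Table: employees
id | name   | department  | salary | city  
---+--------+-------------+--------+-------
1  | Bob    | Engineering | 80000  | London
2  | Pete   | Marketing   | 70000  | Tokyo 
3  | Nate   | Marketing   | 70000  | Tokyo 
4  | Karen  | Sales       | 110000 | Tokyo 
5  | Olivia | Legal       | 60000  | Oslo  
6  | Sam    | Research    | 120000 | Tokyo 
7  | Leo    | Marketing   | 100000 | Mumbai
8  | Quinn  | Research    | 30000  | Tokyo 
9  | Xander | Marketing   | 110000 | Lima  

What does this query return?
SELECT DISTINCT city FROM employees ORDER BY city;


All 'city' values (row order): London, Tokyo, Tokyo, Tokyo, Oslo, Tokyo, Mumbai, Tokyo, Lima
Removing duplicates leaves 5 unique value(s).

5 values:
Lima
London
Mumbai
Oslo
Tokyo


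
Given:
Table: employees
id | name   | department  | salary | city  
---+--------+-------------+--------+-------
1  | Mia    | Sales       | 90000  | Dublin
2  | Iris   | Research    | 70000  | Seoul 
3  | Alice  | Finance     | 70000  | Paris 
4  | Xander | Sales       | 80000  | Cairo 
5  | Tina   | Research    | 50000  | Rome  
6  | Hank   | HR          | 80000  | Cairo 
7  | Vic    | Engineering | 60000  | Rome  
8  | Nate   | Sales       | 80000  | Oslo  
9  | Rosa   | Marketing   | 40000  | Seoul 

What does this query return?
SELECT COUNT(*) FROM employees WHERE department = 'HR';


Counting rows where department = 'HR'
  Hank -> MATCH


1


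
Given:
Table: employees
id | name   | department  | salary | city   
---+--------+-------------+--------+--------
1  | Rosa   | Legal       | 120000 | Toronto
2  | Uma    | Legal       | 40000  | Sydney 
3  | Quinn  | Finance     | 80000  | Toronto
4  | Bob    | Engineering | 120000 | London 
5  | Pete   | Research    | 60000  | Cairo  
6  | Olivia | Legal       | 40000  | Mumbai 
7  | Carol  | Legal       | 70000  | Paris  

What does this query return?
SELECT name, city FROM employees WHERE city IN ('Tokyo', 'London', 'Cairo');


Filtering: city IN ('Tokyo', 'London', 'Cairo')
Matching: 2 rows

2 rows:
Bob, London
Pete, Cairo


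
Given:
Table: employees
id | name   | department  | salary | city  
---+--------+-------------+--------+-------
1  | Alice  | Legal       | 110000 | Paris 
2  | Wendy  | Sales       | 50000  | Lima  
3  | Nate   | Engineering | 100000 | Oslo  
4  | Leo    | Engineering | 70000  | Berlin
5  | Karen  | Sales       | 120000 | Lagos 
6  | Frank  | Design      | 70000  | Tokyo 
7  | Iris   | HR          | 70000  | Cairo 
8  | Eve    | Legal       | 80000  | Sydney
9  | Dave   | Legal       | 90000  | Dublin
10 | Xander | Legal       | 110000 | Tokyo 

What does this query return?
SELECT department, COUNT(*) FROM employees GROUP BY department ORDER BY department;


Assigning each row to its department group:
  Alice -> Legal
  Wendy -> Sales
  Nate -> Engineering
  Leo -> Engineering
  Karen -> Sales
  Frank -> Design
  Iris -> HR
  Eve -> Legal
  Dave -> Legal
  Xander -> Legal


5 groups:
Design, 1
Engineering, 2
HR, 1
Legal, 4
Sales, 2


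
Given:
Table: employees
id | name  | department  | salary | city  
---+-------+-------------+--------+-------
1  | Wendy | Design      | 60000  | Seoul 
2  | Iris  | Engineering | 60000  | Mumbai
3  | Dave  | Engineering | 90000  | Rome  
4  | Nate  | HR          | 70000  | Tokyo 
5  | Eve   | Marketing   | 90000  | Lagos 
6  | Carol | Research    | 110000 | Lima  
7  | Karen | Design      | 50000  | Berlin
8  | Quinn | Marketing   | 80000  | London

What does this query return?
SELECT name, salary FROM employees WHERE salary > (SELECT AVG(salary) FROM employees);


Subquery: AVG(salary) = 76250.0
Filtering: salary > 76250.0
  Dave (90000) -> MATCH
  Eve (90000) -> MATCH
  Carol (110000) -> MATCH
  Quinn (80000) -> MATCH


4 rows:
Dave, 90000
Eve, 90000
Carol, 110000
Quinn, 80000


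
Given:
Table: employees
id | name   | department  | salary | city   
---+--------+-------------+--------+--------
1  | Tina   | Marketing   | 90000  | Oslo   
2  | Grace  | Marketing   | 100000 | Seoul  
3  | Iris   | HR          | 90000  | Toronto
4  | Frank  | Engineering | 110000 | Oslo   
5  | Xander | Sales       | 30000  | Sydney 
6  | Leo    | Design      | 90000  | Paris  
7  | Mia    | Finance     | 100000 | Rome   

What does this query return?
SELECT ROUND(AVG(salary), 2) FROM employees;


SUM(salary) = 610000
COUNT = 7
ROUND(AVG, 2) = ROUND(610000 / 7, 2) = 87142.86

87142.86


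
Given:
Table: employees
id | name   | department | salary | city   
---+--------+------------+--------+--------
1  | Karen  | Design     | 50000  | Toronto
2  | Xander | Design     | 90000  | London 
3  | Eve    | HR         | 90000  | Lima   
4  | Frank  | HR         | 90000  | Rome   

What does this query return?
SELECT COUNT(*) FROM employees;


COUNT(*) counts all rows

4


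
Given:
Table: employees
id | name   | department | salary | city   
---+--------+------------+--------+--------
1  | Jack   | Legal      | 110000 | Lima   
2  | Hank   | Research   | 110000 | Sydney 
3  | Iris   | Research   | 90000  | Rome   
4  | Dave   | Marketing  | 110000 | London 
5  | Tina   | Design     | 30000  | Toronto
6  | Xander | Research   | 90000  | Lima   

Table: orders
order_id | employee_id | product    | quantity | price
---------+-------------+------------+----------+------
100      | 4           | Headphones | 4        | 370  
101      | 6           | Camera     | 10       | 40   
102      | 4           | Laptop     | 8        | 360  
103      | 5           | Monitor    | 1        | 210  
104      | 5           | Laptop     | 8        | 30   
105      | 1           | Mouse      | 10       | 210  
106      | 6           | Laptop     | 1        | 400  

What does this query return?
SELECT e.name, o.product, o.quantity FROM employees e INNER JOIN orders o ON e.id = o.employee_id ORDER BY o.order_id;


Joining employees.id = orders.employee_id:
  employee Dave (id=4) -> order Headphones
  employee Xander (id=6) -> order Camera
  employee Dave (id=4) -> order Laptop
  employee Tina (id=5) -> order Monitor
  employee Tina (id=5) -> order Laptop
  employee Jack (id=1) -> order Mouse
  employee Xander (id=6) -> order Laptop


7 rows:
Dave, Headphones, 4
Xander, Camera, 10
Dave, Laptop, 8
Tina, Monitor, 1
Tina, Laptop, 8
Jack, Mouse, 10
Xander, Laptop, 1


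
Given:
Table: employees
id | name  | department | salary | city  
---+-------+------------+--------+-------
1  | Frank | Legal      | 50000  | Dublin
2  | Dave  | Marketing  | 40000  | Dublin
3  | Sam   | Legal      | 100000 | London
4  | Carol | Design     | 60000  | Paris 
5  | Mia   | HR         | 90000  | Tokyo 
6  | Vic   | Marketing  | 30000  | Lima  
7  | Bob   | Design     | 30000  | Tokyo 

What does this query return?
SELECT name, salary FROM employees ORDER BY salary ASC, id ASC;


Sorting by salary ASC, then id ASC for ties

7 rows:
Vic, 30000
Bob, 30000
Dave, 40000
Frank, 50000
Carol, 60000
Mia, 90000
Sam, 100000


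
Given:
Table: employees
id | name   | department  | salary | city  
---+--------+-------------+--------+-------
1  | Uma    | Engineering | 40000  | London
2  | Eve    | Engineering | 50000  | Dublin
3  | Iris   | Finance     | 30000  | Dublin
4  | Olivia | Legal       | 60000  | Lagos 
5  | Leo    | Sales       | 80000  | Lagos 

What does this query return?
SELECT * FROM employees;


SELECT * returns all 5 rows with all columns

5 rows:
1, Uma, Engineering, 40000, London
2, Eve, Engineering, 50000, Dublin
3, Iris, Finance, 30000, Dublin
4, Olivia, Legal, 60000, Lagos
5, Leo, Sales, 80000, Lagos


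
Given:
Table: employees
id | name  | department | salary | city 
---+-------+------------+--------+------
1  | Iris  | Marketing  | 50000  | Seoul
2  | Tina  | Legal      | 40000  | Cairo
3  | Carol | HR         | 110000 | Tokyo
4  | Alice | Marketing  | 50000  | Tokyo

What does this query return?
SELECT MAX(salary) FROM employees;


Salaries: 50000, 40000, 110000, 50000
MAX = 110000

110000


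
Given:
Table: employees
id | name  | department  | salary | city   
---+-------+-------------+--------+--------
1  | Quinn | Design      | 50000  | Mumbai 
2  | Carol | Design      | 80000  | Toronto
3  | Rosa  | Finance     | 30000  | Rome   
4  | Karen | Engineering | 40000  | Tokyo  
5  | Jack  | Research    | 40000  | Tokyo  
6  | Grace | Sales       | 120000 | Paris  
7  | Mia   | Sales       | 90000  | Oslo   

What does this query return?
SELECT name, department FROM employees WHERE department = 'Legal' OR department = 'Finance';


Filtering: department = 'Legal' OR 'Finance'
Matching: 1 rows

1 rows:
Rosa, Finance


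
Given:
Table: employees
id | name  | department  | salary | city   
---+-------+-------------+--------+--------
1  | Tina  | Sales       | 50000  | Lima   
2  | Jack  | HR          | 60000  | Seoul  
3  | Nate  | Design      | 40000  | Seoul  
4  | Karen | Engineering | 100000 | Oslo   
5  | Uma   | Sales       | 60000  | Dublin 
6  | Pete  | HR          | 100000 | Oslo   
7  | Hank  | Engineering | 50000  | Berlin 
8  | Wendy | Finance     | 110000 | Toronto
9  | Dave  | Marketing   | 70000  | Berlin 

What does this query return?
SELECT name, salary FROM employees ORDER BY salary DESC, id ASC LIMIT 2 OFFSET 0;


Sort by salary DESC (id ASC tiebreak), then skip 0 and take 2
Rows 1 through 2

2 rows:
Wendy, 110000
Karen, 100000


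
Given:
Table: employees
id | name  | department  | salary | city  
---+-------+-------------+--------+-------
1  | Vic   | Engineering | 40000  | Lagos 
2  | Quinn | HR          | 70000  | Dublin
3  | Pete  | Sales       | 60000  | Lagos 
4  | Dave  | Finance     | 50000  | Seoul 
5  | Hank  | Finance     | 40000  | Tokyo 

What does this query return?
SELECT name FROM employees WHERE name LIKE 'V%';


LIKE 'V%' matches names starting with 'V'
Matching: 1

1 rows:
Vic


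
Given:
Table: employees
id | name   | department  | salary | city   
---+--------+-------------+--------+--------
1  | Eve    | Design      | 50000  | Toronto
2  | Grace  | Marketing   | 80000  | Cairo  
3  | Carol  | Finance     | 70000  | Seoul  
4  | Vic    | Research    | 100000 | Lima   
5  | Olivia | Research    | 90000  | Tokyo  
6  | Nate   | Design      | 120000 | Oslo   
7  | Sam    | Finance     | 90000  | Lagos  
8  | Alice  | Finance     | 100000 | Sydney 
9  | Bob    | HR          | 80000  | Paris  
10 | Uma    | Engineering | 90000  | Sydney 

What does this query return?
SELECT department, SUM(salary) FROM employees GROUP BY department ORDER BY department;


Summing salary within each department:
  Design: 50000 + 120000 = 170000
  Engineering: 90000 = 90000
  Finance: 70000 + 90000 + 100000 = 260000
  HR: 80000 = 80000
  Marketing: 80000 = 80000
  Research: 100000 + 90000 = 190000


6 groups:
Design, 170000
Engineering, 90000
Finance, 260000
HR, 80000
Marketing, 80000
Research, 190000


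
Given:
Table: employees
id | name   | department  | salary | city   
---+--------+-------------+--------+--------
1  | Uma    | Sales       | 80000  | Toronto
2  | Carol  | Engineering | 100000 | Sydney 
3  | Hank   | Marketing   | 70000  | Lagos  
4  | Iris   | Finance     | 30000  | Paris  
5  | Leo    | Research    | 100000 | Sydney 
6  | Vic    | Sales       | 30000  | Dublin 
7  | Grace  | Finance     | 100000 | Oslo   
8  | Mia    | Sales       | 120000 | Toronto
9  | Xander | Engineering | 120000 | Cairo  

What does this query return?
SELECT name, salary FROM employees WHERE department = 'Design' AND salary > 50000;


Filtering: department = 'Design' AND salary > 50000
Matching: 0 rows

Empty result set (0 rows)


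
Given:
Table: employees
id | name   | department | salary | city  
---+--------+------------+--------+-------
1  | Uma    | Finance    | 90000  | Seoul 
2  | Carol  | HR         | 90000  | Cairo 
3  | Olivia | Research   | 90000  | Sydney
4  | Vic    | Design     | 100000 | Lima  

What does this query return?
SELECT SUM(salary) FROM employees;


SUM(salary) = 90000 + 90000 + 90000 + 100000 = 370000

370000


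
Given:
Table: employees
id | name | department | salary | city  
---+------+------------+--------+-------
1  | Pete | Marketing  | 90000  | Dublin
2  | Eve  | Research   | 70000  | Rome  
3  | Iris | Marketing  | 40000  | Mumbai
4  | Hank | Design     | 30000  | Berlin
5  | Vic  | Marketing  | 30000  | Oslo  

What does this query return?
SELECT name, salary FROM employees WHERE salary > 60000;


Filtering: salary > 60000
Matching: 2 rows

2 rows:
Pete, 90000
Eve, 70000


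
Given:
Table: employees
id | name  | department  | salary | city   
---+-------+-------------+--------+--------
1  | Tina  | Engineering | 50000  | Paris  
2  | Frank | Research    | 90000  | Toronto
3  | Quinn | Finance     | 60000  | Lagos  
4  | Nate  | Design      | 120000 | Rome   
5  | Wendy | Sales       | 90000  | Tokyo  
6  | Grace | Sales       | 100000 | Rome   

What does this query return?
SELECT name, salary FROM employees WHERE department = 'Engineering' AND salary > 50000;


Filtering: department = 'Engineering' AND salary > 50000
Matching: 0 rows

Empty result set (0 rows)


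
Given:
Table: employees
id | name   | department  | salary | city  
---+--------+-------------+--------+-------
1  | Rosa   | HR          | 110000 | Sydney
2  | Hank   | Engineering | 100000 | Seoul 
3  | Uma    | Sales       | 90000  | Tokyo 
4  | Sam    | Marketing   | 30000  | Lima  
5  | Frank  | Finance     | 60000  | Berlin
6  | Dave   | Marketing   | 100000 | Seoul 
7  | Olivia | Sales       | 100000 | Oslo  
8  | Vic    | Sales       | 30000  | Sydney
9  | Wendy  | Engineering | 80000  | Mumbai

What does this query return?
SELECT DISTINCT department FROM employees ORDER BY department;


All 'department' values (row order): HR, Engineering, Sales, Marketing, Finance, Marketing, Sales, Sales, Engineering
Removing duplicates leaves 5 unique value(s).

5 values:
Engineering
Finance
HR
Marketing
Sales


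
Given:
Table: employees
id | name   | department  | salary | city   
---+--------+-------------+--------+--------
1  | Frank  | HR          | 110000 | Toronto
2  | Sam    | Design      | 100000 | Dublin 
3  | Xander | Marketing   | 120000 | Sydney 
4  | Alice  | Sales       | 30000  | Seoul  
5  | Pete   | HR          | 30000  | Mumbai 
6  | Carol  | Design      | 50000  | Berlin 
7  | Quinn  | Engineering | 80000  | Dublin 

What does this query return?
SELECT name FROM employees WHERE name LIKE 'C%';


LIKE 'C%' matches names starting with 'C'
Matching: 1

1 rows:
Carol


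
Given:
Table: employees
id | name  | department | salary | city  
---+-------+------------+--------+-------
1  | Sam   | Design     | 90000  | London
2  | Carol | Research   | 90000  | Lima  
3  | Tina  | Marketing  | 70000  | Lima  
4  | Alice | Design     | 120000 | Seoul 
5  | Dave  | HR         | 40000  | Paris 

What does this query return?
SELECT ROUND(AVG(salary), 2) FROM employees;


SUM(salary) = 410000
COUNT = 5
ROUND(AVG, 2) = ROUND(410000 / 5, 2) = 82000.0

82000.0


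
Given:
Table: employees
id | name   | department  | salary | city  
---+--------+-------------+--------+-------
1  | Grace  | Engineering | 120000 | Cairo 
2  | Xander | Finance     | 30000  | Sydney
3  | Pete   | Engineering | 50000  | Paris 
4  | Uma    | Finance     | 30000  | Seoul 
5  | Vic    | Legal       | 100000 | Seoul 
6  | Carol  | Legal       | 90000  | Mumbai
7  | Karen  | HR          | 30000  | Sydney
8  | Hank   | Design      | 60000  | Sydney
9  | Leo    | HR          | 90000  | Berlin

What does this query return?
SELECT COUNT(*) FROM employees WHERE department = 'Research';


Counting rows where department = 'Research'


0


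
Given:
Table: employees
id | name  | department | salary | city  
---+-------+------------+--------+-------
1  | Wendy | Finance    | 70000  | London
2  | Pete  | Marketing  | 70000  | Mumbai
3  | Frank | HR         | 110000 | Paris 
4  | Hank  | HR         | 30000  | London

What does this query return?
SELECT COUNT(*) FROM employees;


COUNT(*) counts all rows

4


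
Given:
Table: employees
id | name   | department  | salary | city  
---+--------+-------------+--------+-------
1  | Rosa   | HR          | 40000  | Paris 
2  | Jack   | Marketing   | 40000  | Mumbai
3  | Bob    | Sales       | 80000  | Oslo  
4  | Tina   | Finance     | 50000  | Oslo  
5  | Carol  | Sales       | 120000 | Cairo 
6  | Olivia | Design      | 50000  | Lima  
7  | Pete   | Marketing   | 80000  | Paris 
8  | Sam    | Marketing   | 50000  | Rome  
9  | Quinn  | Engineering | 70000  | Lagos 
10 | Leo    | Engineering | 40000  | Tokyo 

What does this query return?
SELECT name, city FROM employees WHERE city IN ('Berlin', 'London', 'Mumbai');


Filtering: city IN ('Berlin', 'London', 'Mumbai')
Matching: 1 rows

1 rows:
Jack, Mumbai


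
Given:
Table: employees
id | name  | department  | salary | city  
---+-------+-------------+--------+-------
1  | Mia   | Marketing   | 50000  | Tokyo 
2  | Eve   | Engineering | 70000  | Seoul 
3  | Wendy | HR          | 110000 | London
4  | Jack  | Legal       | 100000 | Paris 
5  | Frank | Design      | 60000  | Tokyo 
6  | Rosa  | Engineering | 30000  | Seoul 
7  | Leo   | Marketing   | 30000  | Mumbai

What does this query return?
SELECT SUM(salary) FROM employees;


SUM(salary) = 50000 + 70000 + 110000 + 100000 + 60000 + 30000 + 30000 = 450000

450000


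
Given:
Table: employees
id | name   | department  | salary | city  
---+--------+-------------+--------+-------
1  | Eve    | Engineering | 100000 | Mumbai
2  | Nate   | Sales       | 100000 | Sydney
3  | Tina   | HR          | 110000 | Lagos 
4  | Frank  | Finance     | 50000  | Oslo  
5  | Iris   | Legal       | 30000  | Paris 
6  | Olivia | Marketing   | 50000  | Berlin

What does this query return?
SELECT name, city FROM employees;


Projecting columns: name, city

6 rows:
Eve, Mumbai
Nate, Sydney
Tina, Lagos
Frank, Oslo
Iris, Paris
Olivia, Berlin


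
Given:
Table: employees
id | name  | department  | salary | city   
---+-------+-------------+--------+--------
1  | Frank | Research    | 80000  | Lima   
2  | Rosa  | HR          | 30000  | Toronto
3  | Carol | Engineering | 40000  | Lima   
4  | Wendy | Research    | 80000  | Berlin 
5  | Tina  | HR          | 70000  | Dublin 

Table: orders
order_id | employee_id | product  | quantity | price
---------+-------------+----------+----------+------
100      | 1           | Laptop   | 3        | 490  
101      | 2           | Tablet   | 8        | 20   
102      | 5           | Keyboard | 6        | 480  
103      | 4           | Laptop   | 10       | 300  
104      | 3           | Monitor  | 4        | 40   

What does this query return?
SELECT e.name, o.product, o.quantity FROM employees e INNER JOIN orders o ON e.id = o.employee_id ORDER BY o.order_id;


Joining employees.id = orders.employee_id:
  employee Frank (id=1) -> order Laptop
  employee Rosa (id=2) -> order Tablet
  employee Tina (id=5) -> order Keyboard
  employee Wendy (id=4) -> order Laptop
  employee Carol (id=3) -> order Monitor


5 rows:
Frank, Laptop, 3
Rosa, Tablet, 8
Tina, Keyboard, 6
Wendy, Laptop, 10
Carol, Monitor, 4


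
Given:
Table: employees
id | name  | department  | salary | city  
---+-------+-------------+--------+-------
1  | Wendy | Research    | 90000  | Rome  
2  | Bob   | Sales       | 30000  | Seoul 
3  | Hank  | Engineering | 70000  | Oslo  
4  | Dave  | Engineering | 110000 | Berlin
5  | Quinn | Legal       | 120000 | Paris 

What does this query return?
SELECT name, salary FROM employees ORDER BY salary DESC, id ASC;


Sorting by salary DESC, then id ASC for ties

5 rows:
Quinn, 120000
Dave, 110000
Wendy, 90000
Hank, 70000
Bob, 30000


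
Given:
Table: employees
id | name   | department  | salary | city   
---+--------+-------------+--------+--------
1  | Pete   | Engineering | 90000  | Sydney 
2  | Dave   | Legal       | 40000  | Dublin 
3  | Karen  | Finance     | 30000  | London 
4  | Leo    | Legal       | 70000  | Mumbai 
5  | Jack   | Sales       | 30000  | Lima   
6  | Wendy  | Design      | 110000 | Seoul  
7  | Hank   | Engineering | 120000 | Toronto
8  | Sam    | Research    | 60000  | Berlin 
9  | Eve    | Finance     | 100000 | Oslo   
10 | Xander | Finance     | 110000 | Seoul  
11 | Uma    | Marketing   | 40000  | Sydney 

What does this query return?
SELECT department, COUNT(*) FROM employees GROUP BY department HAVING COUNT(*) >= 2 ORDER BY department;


Groups with count >= 2:
  Engineering: 2 -> PASS
  Finance: 3 -> PASS
  Legal: 2 -> PASS
  Design: 1 -> filtered out
  Marketing: 1 -> filtered out
  Research: 1 -> filtered out
  Sales: 1 -> filtered out


3 groups:
Engineering, 2
Finance, 3
Legal, 2


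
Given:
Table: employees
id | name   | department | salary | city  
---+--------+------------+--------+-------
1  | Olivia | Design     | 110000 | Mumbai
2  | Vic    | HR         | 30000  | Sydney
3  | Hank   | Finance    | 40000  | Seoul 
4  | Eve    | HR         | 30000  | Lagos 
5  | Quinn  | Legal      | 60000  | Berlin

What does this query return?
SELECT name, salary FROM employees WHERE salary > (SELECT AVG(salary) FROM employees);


Subquery: AVG(salary) = 54000.0
Filtering: salary > 54000.0
  Olivia (110000) -> MATCH
  Quinn (60000) -> MATCH


2 rows:
Olivia, 110000
Quinn, 60000


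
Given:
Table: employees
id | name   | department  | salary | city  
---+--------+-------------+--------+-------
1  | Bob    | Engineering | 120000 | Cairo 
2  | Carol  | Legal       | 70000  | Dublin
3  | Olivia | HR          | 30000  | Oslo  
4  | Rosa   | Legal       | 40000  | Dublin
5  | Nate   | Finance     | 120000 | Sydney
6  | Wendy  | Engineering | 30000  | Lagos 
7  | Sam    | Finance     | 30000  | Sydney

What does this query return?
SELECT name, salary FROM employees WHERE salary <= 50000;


Filtering: salary <= 50000
Matching: 4 rows

4 rows:
Olivia, 30000
Rosa, 40000
Wendy, 30000
Sam, 30000


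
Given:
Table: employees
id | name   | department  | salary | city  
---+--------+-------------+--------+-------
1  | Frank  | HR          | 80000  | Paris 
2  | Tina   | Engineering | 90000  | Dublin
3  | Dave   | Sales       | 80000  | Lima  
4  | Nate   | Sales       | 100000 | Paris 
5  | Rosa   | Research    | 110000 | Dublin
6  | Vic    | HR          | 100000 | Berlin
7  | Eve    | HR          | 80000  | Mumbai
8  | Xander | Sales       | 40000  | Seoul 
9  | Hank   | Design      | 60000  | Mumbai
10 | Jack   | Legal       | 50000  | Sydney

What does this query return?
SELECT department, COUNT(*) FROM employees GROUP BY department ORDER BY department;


Assigning each row to its department group:
  Frank -> HR
  Tina -> Engineering
  Dave -> Sales
  Nate -> Sales
  Rosa -> Research
  Vic -> HR
  Eve -> HR
  Xander -> Sales
  Hank -> Design
  Jack -> Legal


6 groups:
Design, 1
Engineering, 1
HR, 3
Legal, 1
Research, 1
Sales, 3


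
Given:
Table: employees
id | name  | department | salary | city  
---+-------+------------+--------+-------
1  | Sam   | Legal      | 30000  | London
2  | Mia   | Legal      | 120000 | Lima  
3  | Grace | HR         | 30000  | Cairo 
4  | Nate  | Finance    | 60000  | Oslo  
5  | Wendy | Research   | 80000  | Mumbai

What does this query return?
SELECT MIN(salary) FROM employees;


Salaries: 30000, 120000, 30000, 60000, 80000
MIN = 30000

30000


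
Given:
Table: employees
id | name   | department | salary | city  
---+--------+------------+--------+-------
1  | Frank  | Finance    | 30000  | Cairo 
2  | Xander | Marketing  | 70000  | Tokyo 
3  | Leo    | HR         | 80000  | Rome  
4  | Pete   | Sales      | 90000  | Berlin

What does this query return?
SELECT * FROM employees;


SELECT * returns all 4 rows with all columns

4 rows:
1, Frank, Finance, 30000, Cairo
2, Xander, Marketing, 70000, Tokyo
3, Leo, HR, 80000, Rome
4, Pete, Sales, 90000, Berlin


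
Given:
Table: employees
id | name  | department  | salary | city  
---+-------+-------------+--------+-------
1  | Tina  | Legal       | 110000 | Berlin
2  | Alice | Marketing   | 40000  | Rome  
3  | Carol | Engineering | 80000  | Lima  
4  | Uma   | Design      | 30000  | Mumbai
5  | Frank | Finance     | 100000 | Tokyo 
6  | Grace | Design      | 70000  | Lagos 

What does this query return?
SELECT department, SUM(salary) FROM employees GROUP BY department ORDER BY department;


Summing salary within each department:
  Design: 30000 + 70000 = 100000
  Engineering: 80000 = 80000
  Finance: 100000 = 100000
  Legal: 110000 = 110000
  Marketing: 40000 = 40000


5 groups:
Design, 100000
Engineering, 80000
Finance, 100000
Legal, 110000
Marketing, 40000


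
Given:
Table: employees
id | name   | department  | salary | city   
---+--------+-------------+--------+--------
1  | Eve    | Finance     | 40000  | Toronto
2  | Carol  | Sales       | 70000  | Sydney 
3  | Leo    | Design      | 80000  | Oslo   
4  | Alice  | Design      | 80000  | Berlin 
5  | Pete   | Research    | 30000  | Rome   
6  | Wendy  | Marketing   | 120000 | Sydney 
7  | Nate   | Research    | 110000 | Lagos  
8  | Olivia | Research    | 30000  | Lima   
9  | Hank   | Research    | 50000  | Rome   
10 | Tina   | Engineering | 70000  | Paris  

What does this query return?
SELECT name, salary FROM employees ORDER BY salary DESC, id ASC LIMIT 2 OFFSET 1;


Sort by salary DESC (id ASC tiebreak), then skip 1 and take 2
Rows 2 through 3

2 rows:
Nate, 110000
Leo, 80000


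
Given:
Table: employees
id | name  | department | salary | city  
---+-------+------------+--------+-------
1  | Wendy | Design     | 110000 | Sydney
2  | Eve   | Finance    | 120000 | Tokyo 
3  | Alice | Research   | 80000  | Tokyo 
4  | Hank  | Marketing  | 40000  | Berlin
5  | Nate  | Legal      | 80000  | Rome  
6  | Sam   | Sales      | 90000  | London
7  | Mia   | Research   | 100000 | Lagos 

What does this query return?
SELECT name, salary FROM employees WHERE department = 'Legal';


Filtering: department = 'Legal'
Matching rows: 1

1 rows:
Nate, 80000


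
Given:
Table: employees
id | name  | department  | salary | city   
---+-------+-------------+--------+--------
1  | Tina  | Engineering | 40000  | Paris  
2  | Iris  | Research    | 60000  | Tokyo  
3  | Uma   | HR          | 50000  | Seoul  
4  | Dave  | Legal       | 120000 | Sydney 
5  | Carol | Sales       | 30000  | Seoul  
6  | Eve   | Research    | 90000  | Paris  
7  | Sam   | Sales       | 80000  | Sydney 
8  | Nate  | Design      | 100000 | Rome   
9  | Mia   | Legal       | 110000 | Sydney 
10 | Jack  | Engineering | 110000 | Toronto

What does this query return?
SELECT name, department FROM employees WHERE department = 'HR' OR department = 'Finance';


Filtering: department = 'HR' OR 'Finance'
Matching: 1 rows

1 rows:
Uma, HR


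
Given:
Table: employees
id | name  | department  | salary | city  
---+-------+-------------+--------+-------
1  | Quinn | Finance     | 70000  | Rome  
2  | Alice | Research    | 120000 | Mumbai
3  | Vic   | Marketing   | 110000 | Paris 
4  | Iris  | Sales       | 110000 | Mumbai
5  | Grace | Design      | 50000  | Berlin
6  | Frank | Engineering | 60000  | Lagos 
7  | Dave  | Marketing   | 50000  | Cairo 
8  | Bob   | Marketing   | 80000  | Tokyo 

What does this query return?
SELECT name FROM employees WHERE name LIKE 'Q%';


LIKE 'Q%' matches names starting with 'Q'
Matching: 1

1 rows:
Quinn


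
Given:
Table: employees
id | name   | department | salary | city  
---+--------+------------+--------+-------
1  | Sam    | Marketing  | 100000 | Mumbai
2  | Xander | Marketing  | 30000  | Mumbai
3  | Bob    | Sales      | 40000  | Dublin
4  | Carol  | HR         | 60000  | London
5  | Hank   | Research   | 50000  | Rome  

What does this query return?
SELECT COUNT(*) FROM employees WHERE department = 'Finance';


Counting rows where department = 'Finance'


0


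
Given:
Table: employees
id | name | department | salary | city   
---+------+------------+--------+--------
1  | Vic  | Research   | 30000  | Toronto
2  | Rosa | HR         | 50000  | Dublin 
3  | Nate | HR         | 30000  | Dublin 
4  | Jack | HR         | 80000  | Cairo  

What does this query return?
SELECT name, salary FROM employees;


Projecting columns: name, salary

4 rows:
Vic, 30000
Rosa, 50000
Nate, 30000
Jack, 80000


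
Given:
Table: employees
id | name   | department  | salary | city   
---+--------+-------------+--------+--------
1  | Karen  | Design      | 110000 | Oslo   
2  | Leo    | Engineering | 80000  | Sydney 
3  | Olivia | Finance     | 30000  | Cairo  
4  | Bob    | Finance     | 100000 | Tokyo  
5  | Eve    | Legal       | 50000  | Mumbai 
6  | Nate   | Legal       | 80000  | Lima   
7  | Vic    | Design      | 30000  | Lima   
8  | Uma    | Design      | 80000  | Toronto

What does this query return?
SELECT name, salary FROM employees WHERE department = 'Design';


Filtering: department = 'Design'
Matching rows: 3

3 rows:
Karen, 110000
Vic, 30000
Uma, 80000


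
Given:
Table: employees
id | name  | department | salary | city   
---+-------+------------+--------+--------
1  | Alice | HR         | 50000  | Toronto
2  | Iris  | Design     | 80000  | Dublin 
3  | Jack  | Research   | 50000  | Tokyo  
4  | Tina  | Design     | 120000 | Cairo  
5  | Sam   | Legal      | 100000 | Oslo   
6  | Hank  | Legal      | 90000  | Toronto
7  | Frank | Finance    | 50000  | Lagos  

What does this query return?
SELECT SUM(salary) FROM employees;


SUM(salary) = 50000 + 80000 + 50000 + 120000 + 100000 + 90000 + 50000 = 540000

540000


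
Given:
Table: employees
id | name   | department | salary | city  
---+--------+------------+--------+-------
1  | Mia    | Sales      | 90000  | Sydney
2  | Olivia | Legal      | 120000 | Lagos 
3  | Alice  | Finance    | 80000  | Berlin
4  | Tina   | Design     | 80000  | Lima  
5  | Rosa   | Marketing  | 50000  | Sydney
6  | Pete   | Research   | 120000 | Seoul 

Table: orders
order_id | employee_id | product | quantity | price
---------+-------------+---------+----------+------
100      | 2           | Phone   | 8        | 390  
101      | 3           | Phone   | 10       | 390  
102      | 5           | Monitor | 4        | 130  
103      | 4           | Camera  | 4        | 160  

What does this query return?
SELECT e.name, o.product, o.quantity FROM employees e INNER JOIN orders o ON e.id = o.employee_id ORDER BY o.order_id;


Joining employees.id = orders.employee_id:
  employee Olivia (id=2) -> order Phone
  employee Alice (id=3) -> order Phone
  employee Rosa (id=5) -> order Monitor
  employee Tina (id=4) -> order Camera


4 rows:
Olivia, Phone, 8
Alice, Phone, 10
Rosa, Monitor, 4
Tina, Camera, 4


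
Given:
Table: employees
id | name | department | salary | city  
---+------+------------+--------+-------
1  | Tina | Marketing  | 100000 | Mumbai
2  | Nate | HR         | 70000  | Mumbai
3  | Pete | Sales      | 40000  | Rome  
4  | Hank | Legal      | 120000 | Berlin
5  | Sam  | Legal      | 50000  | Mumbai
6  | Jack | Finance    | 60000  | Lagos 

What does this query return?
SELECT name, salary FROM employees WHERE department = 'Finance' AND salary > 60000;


Filtering: department = 'Finance' AND salary > 60000
Matching: 0 rows

Empty result set (0 rows)


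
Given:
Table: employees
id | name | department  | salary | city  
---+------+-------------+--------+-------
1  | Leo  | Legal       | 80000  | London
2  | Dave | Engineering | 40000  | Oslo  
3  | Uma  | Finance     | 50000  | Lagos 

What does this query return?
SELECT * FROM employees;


SELECT * returns all 3 rows with all columns

3 rows:
1, Leo, Legal, 80000, London
2, Dave, Engineering, 40000, Oslo
3, Uma, Finance, 50000, Lagos


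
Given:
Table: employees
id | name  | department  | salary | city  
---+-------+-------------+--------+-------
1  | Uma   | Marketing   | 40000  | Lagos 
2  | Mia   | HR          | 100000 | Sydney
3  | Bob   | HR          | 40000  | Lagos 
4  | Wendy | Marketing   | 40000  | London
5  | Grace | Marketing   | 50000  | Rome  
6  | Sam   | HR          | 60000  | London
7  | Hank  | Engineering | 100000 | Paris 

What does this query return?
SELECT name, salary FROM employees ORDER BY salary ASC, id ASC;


Sorting by salary ASC, then id ASC for ties

7 rows:
Uma, 40000
Bob, 40000
Wendy, 40000
Grace, 50000
Sam, 60000
Mia, 100000
Hank, 100000


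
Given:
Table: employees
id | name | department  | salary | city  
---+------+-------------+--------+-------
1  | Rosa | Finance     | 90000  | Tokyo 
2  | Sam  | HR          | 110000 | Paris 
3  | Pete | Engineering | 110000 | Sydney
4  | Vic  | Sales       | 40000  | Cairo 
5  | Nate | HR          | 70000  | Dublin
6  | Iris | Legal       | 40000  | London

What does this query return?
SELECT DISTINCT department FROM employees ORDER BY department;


All 'department' values (row order): Finance, HR, Engineering, Sales, HR, Legal
Removing duplicates leaves 5 unique value(s).

5 values:
Engineering
Finance
HR
Legal
Sales


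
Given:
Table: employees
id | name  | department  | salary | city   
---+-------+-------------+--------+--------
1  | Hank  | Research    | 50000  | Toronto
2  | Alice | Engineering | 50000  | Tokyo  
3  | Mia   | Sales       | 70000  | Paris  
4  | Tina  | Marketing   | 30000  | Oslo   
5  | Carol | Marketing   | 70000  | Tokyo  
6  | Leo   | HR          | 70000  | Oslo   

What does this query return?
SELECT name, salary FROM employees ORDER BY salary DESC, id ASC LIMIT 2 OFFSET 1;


Sort by salary DESC (id ASC tiebreak), then skip 1 and take 2
Rows 2 through 3

2 rows:
Carol, 70000
Leo, 70000


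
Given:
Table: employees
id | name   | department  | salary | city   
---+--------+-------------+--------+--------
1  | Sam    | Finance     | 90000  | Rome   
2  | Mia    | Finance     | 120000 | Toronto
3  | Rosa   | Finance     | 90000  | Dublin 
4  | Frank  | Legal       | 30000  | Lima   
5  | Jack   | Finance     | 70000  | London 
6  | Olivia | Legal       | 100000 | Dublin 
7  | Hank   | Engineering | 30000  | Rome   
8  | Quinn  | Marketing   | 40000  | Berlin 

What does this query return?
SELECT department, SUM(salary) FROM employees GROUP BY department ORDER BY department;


Summing salary within each department:
  Engineering: 30000 = 30000
  Finance: 90000 + 120000 + 90000 + 70000 = 370000
  Legal: 30000 + 100000 = 130000
  Marketing: 40000 = 40000


4 groups:
Engineering, 30000
Finance, 370000
Legal, 130000
Marketing, 40000


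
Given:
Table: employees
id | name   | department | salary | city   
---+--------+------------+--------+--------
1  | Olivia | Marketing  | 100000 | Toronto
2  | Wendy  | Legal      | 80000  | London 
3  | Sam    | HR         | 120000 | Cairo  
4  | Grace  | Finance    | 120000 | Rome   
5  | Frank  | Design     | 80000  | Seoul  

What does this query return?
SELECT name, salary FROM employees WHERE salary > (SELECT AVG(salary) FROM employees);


Subquery: AVG(salary) = 100000.0
Filtering: salary > 100000.0
  Sam (120000) -> MATCH
  Grace (120000) -> MATCH


2 rows:
Sam, 120000
Grace, 120000


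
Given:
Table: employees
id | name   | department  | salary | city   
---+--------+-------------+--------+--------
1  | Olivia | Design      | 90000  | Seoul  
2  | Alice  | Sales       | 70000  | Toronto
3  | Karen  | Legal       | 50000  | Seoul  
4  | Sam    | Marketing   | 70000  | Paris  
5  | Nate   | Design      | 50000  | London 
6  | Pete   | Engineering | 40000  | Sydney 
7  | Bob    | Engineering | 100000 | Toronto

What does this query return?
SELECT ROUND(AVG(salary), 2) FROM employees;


SUM(salary) = 470000
COUNT = 7
ROUND(AVG, 2) = ROUND(470000 / 7, 2) = 67142.86

67142.86


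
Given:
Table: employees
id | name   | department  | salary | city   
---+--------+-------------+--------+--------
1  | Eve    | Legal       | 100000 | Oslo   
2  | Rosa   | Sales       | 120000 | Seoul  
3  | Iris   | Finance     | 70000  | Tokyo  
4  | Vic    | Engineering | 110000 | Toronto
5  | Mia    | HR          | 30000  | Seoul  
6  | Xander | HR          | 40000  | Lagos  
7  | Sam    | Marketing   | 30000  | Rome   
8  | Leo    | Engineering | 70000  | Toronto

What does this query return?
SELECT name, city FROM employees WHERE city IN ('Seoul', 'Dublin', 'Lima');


Filtering: city IN ('Seoul', 'Dublin', 'Lima')
Matching: 2 rows

2 rows:
Rosa, Seoul
Mia, Seoul
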